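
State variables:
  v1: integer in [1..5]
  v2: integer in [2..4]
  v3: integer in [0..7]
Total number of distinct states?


State space = product of domain sizes of all variables.
Domain sizes:
  v1 (integer in [1..5]): 5
  v2 (integer in [2..4]): 3
  v3 (integer in [0..7]): 8
Product = 5 * 3 * 8 = 120

120


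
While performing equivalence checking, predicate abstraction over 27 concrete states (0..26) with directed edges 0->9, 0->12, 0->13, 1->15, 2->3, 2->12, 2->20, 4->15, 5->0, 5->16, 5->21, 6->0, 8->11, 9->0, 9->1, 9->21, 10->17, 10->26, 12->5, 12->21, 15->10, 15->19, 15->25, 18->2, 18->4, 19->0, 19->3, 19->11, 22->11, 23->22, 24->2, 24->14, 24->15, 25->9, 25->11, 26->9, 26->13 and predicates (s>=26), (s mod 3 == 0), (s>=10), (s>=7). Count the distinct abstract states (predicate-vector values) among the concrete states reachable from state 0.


BFS from 0:
Concrete reachable: {0, 1, 3, 5, 9, 10, 11, 12, 13, 15, 16, 17, 19, 21, 25, 26}
Abstract via predicates (s>=26), (s mod 3 == 0), (s>=10), (s>=7):
  (0,0,0,0) <- {1, 5}
  (0,0,1,1) <- {10, 11, 13, 16, 17, 19, 25}
  (0,1,0,0) <- {0, 3}
  (0,1,0,1) <- {9}
  (0,1,1,1) <- {12, 15, 21}
  (1,0,1,1) <- {26}
Distinct abstract states = 6

6


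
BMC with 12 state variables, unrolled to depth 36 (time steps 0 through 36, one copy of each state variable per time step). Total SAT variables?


BMC unrolls to depth k, creating one copy of each state var for steps 0..k.
Step count = 36 + 1 = 37 (steps 0 through 36)
Vars per step = 12
Total = 12 * 37 = 444

444


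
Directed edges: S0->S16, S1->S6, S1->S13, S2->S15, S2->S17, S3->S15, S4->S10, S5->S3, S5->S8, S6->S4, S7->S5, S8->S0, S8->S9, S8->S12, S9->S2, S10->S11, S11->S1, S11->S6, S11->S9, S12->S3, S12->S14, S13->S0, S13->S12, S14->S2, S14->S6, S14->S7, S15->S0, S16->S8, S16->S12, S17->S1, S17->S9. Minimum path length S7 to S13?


BFS layer-by-layer from S7:
  dist 0: {S7}
  dist 1: {S5}
  dist 2: {S3, S8}
  dist 3: {S0, S9, S12, S15}
  dist 4: {S2, S14, S16}
  dist 5: {S6, S17}
  dist 6: {S1, S4}
  dist 7: {S10, S13}
  -> S13 reached at distance 7
Shortest path length = 7

7


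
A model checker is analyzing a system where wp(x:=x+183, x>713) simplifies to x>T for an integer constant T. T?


Formula: wp(x:=E, P) = P[E/x] (substitute E for x in postcondition)
Step 1: Postcondition: x>713
Step 2: Substitute x+183 for x: x+183>713
Step 3: Solve for x: x > 713-183 = 530

530


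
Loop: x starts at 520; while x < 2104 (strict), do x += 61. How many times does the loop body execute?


Step 1: x goes from 520 toward 2104 by 61; the body runs while x<2104, so iterations = ceil((bound-start)/step)
Step 2: Distance=1584
Step 3: ceil(1584/61)=26

26


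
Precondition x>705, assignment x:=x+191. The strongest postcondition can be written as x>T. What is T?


Formula: sp(P, x:=E) = exists old_x. (x = E[old_x/x]) AND P[old_x/x] (old_x is the value of x before the assignment; eliminate old_x by solving x = E[old_x/x] for old_x)
Step 1: Precondition P: x>705, i.e. old_x > 705
Step 2: Assignment gives x = old_x + 191, so old_x = x - 191
Step 3: Substitute into P: x - 191 > 705
Step 4: Simplify: x > 705+191 = 896

896


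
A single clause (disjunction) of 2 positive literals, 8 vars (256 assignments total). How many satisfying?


Step 1: Total=2^8=256
Step 2: Unsat when all 2 false: 2^6=64
Step 3: Sat=256-64=192

192


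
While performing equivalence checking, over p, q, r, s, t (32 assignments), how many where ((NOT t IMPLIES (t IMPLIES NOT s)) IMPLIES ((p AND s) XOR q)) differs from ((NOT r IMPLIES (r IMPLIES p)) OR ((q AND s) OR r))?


F1 = ((NOT t IMPLIES (t IMPLIES NOT s)) IMPLIES ((p AND s) XOR q))
F2 = ((NOT r IMPLIES (r IMPLIES p)) OR ((q AND s) OR r))
Evaluate both on each of 32 rows (bits = p,q,r,s,t):
  row 0 [00000]: F1=0 F2=1 (differ) -> 1
  row 1 [00001]: F1=0 F2=1 (differ) -> 1
  row 2 [00010]: F1=0 F2=1 (differ) -> 1
  row 3 [00011]: F1=0 F2=1 (differ) -> 1
  row 4 [00100]: F1=0 F2=1 (differ) -> 1
  row 5 [00101]: F1=0 F2=1 (differ) -> 1
  row 6 [00110]: F1=0 F2=1 (differ) -> 1
  row 7 [00111]: F1=0 F2=1 (differ) -> 1
  row 8 [01000]: F1=1 F2=1 -> 0
  row 9 [01001]: F1=1 F2=1 -> 0
  row 10 [01010]: F1=1 F2=1 -> 0
  row 11 [01011]: F1=1 F2=1 -> 0
  row 12 [01100]: F1=1 F2=1 -> 0
  row 13 [01101]: F1=1 F2=1 -> 0
  row 14 [01110]: F1=1 F2=1 -> 0
  row 15 [01111]: F1=1 F2=1 -> 0
  row 16 [10000]: F1=0 F2=1 (differ) -> 1
  row 17 [10001]: F1=0 F2=1 (differ) -> 1
  row 18 [10010]: F1=1 F2=1 -> 0
  row 19 [10011]: F1=1 F2=1 -> 0
  row 20 [10100]: F1=0 F2=1 (differ) -> 1
  row 21 [10101]: F1=0 F2=1 (differ) -> 1
  row 22 [10110]: F1=1 F2=1 -> 0
  row 23 [10111]: F1=1 F2=1 -> 0
  row 24 [11000]: F1=1 F2=1 -> 0
  row 25 [11001]: F1=1 F2=1 -> 0
  row 26 [11010]: F1=0 F2=1 (differ) -> 1
  row 27 [11011]: F1=0 F2=1 (differ) -> 1
  row 28 [11100]: F1=1 F2=1 -> 0
  row 29 [11101]: F1=1 F2=1 -> 0
  row 30 [11110]: F1=0 F2=1 (differ) -> 1
  row 31 [11111]: F1=0 F2=1 (differ) -> 1
Full result column, 8 rows per line (p,q fixed per line; r,s,t runs 000..111 left to right):
  rows 0-7 [p,q=00]: 11111111  (ones: 8)
  rows 8-15 [p,q=01]: 00000000  (ones: 0)
  rows 16-23 [p,q=10]: 11001100  (ones: 4)
  rows 24-31 [p,q=11]: 00110011  (ones: 4)
Disagreements = 8+0+4+4 = 16

16


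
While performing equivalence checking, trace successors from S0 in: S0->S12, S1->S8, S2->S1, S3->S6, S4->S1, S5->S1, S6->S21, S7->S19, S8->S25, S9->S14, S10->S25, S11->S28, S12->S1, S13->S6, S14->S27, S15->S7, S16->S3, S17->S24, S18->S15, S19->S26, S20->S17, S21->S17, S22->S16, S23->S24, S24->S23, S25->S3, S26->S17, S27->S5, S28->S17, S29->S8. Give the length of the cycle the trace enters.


Trace from S0 until a state repeats:
  S0 -> S12 -> S1 -> S8 -> S25 -> S3 -> S6 -> S21 -> S17 -> S24 -> S23 -> S24
S24 first seen at step 9, revisited at step 11.
Cycle length = 11 - 9 = 2

2


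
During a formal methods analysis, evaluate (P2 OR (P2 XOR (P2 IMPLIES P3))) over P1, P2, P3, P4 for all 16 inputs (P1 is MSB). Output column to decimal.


Formula: (P2 OR (P2 XOR (P2 IMPLIES P3))) over P1, P2, P3, P4 (16 rows)
Evaluate each row (bits = P1,P2,P3,P4, MSB first):
  row 0 [0000]: (0 OR (0 XOR (0 IMPLIES 0))) -> 1
  row 1 [0001]: (0 OR (0 XOR (0 IMPLIES 0))) -> 1
  row 2 [0010]: (0 OR (0 XOR (0 IMPLIES 1))) -> 1
  row 3 [0011]: (0 OR (0 XOR (0 IMPLIES 1))) -> 1
  row 4 [0100]: (1 OR (1 XOR (1 IMPLIES 0))) -> 1
  row 5 [0101]: (1 OR (1 XOR (1 IMPLIES 0))) -> 1
  row 6 [0110]: (1 OR (1 XOR (1 IMPLIES 1))) -> 1
  row 7 [0111]: (1 OR (1 XOR (1 IMPLIES 1))) -> 1
  row 8 [1000]: (0 OR (0 XOR (0 IMPLIES 0))) -> 1
  row 9 [1001]: (0 OR (0 XOR (0 IMPLIES 0))) -> 1
  row 10 [1010]: (0 OR (0 XOR (0 IMPLIES 1))) -> 1
  row 11 [1011]: (0 OR (0 XOR (0 IMPLIES 1))) -> 1
  row 12 [1100]: (1 OR (1 XOR (1 IMPLIES 0))) -> 1
  row 13 [1101]: (1 OR (1 XOR (1 IMPLIES 0))) -> 1
  row 14 [1110]: (1 OR (1 XOR (1 IMPLIES 1))) -> 1
  row 15 [1111]: (1 OR (1 XOR (1 IMPLIES 1))) -> 1
Full result column, 4 rows per line (P1,P2 fixed per line; P3,P4 runs 00..11 left to right):
  rows 0-3 [P1,P2=00]: 1111  = hex F
  rows 4-7 [P1,P2=01]: 1111  = hex F
  rows 8-11 [P1,P2=10]: 1111  = hex F
  rows 12-15 [P1,P2=11]: 1111  = hex F
Output column (row 0 .. row 15) = 1111111111111111
Output column grouped in 4s = 1111 1111 1111 1111 = 0xFFFF
Convert to decimal digit by digit (value = value*16 + digit):
  F -> 15
  15*16 + 15 (F) = 255
  255*16 + 15 (F) = 4095
  4095*16 + 15 (F) = 65535
Decimal = 65535

65535


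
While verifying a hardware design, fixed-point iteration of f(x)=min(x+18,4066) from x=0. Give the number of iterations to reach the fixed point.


Step 1: x=0, cap=4066, increment=18
Step 2: x grows by 18 each step until capped at 4066; fixed point is x=4066
Step 3: iterations = ceil(4066/18) = 226

226


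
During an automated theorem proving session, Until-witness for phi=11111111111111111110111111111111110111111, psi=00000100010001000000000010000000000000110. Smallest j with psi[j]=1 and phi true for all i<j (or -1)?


(phi U psi) at 0: need smallest j with psi[j]=1 and phi[i]=1 for all i in [0,j).
Scan from step 0:
  step 0: phi=1, psi=0 -> continue
  step 1: phi=1, psi=0 -> continue
  step 2: phi=1, psi=0 -> continue
  step 3: phi=1, psi=0 -> continue
  step 5: psi=1 and phi held for [0,5) -> witness found
Witness step = 5

5


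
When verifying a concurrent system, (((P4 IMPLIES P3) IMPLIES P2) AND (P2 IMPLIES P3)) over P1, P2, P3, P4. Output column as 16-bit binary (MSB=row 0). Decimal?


Formula: (((P4 IMPLIES P3) IMPLIES P2) AND (P2 IMPLIES P3)) over P1, P2, P3, P4 (16 rows)
Evaluate each row (bits = P1,P2,P3,P4, MSB first):
  row 0 [0000]: (((0 IMPLIES 0) IMPLIES 0) AND (0 IMPLIES 0)) -> 0
  row 1 [0001]: (((1 IMPLIES 0) IMPLIES 0) AND (0 IMPLIES 0)) -> 1
  row 2 [0010]: (((0 IMPLIES 1) IMPLIES 0) AND (0 IMPLIES 1)) -> 0
  row 3 [0011]: (((1 IMPLIES 1) IMPLIES 0) AND (0 IMPLIES 1)) -> 0
  row 4 [0100]: (((0 IMPLIES 0) IMPLIES 1) AND (1 IMPLIES 0)) -> 0
  row 5 [0101]: (((1 IMPLIES 0) IMPLIES 1) AND (1 IMPLIES 0)) -> 0
  row 6 [0110]: (((0 IMPLIES 1) IMPLIES 1) AND (1 IMPLIES 1)) -> 1
  row 7 [0111]: (((1 IMPLIES 1) IMPLIES 1) AND (1 IMPLIES 1)) -> 1
  row 8 [1000]: (((0 IMPLIES 0) IMPLIES 0) AND (0 IMPLIES 0)) -> 0
  row 9 [1001]: (((1 IMPLIES 0) IMPLIES 0) AND (0 IMPLIES 0)) -> 1
  row 10 [1010]: (((0 IMPLIES 1) IMPLIES 0) AND (0 IMPLIES 1)) -> 0
  row 11 [1011]: (((1 IMPLIES 1) IMPLIES 0) AND (0 IMPLIES 1)) -> 0
  row 12 [1100]: (((0 IMPLIES 0) IMPLIES 1) AND (1 IMPLIES 0)) -> 0
  row 13 [1101]: (((1 IMPLIES 0) IMPLIES 1) AND (1 IMPLIES 0)) -> 0
  row 14 [1110]: (((0 IMPLIES 1) IMPLIES 1) AND (1 IMPLIES 1)) -> 1
  row 15 [1111]: (((1 IMPLIES 1) IMPLIES 1) AND (1 IMPLIES 1)) -> 1
Full result column, 4 rows per line (P1,P2 fixed per line; P3,P4 runs 00..11 left to right):
  rows 0-3 [P1,P2=00]: 0100  = hex 4
  rows 4-7 [P1,P2=01]: 0011  = hex 3
  rows 8-11 [P1,P2=10]: 0100  = hex 4
  rows 12-15 [P1,P2=11]: 0011  = hex 3
Output column (row 0 .. row 15) = 0100001101000011
Output column grouped in 4s = 0100 0011 0100 0011 = 0x4343
Convert to decimal digit by digit (value = value*16 + digit):
  4 -> 4
  4*16 + 3 = 67
  67*16 + 4 = 1076
  1076*16 + 3 = 17219
Decimal = 17219

17219


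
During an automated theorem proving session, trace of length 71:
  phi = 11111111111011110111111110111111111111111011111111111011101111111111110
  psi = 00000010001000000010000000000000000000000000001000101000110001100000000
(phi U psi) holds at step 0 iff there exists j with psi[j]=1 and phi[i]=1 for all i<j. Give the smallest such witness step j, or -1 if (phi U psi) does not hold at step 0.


(phi U psi) at 0: need smallest j with psi[j]=1 and phi[i]=1 for all i in [0,j).
Scan from step 0:
  step 0: phi=1, psi=0 -> continue
  step 1: phi=1, psi=0 -> continue
  step 2: phi=1, psi=0 -> continue
  step 3: phi=1, psi=0 -> continue
  step 6: psi=1 and phi held for [0,6) -> witness found
Witness step = 6

6


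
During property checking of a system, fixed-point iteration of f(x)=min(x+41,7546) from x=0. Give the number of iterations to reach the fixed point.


Step 1: x=0, cap=7546, increment=41
Step 2: x grows by 41 each step until capped at 7546; fixed point is x=7546
Step 3: iterations = ceil(7546/41) = 185

185


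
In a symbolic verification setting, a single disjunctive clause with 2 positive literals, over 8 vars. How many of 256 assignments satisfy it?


Step 1: Total=2^8=256
Step 2: Unsat when all 2 false: 2^6=64
Step 3: Sat=256-64=192

192


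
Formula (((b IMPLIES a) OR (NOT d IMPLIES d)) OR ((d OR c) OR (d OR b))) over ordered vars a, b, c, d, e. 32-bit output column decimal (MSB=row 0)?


Formula: (((b IMPLIES a) OR (NOT d IMPLIES d)) OR ((d OR c) OR (d OR b))) over a, b, c, d, e (32 rows)
Evaluate each row (bits = a,b,c,d,e, MSB first):
  row 0 [00000]: (((0 IMPLIES 0) OR (NOT 0 IMPLIES 0)) OR ((0 OR 0) OR (0 OR 0))) -> 1
  row 1 [00001]: (((0 IMPLIES 0) OR (NOT 0 IMPLIES 0)) OR ((0 OR 0) OR (0 OR 0))) -> 1
  row 2 [00010]: (((0 IMPLIES 0) OR (NOT 1 IMPLIES 1)) OR ((1 OR 0) OR (1 OR 0))) -> 1
  row 3 [00011]: (((0 IMPLIES 0) OR (NOT 1 IMPLIES 1)) OR ((1 OR 0) OR (1 OR 0))) -> 1
  row 4 [00100]: (((0 IMPLIES 0) OR (NOT 0 IMPLIES 0)) OR ((0 OR 1) OR (0 OR 0))) -> 1
  row 5 [00101]: (((0 IMPLIES 0) OR (NOT 0 IMPLIES 0)) OR ((0 OR 1) OR (0 OR 0))) -> 1
  row 6 [00110]: (((0 IMPLIES 0) OR (NOT 1 IMPLIES 1)) OR ((1 OR 1) OR (1 OR 0))) -> 1
  row 7 [00111]: (((0 IMPLIES 0) OR (NOT 1 IMPLIES 1)) OR ((1 OR 1) OR (1 OR 0))) -> 1
  row 8 [01000]: (((1 IMPLIES 0) OR (NOT 0 IMPLIES 0)) OR ((0 OR 0) OR (0 OR 1))) -> 1
  row 9 [01001]: (((1 IMPLIES 0) OR (NOT 0 IMPLIES 0)) OR ((0 OR 0) OR (0 OR 1))) -> 1
  row 10 [01010]: (((1 IMPLIES 0) OR (NOT 1 IMPLIES 1)) OR ((1 OR 0) OR (1 OR 1))) -> 1
  row 11 [01011]: (((1 IMPLIES 0) OR (NOT 1 IMPLIES 1)) OR ((1 OR 0) OR (1 OR 1))) -> 1
  row 12 [01100]: (((1 IMPLIES 0) OR (NOT 0 IMPLIES 0)) OR ((0 OR 1) OR (0 OR 1))) -> 1
  row 13 [01101]: (((1 IMPLIES 0) OR (NOT 0 IMPLIES 0)) OR ((0 OR 1) OR (0 OR 1))) -> 1
  row 14 [01110]: (((1 IMPLIES 0) OR (NOT 1 IMPLIES 1)) OR ((1 OR 1) OR (1 OR 1))) -> 1
  row 15 [01111]: (((1 IMPLIES 0) OR (NOT 1 IMPLIES 1)) OR ((1 OR 1) OR (1 OR 1))) -> 1
  row 16 [10000]: (((0 IMPLIES 1) OR (NOT 0 IMPLIES 0)) OR ((0 OR 0) OR (0 OR 0))) -> 1
  row 17 [10001]: (((0 IMPLIES 1) OR (NOT 0 IMPLIES 0)) OR ((0 OR 0) OR (0 OR 0))) -> 1
  row 18 [10010]: (((0 IMPLIES 1) OR (NOT 1 IMPLIES 1)) OR ((1 OR 0) OR (1 OR 0))) -> 1
  row 19 [10011]: (((0 IMPLIES 1) OR (NOT 1 IMPLIES 1)) OR ((1 OR 0) OR (1 OR 0))) -> 1
  row 20 [10100]: (((0 IMPLIES 1) OR (NOT 0 IMPLIES 0)) OR ((0 OR 1) OR (0 OR 0))) -> 1
  row 21 [10101]: (((0 IMPLIES 1) OR (NOT 0 IMPLIES 0)) OR ((0 OR 1) OR (0 OR 0))) -> 1
  row 22 [10110]: (((0 IMPLIES 1) OR (NOT 1 IMPLIES 1)) OR ((1 OR 1) OR (1 OR 0))) -> 1
  row 23 [10111]: (((0 IMPLIES 1) OR (NOT 1 IMPLIES 1)) OR ((1 OR 1) OR (1 OR 0))) -> 1
  row 24 [11000]: (((1 IMPLIES 1) OR (NOT 0 IMPLIES 0)) OR ((0 OR 0) OR (0 OR 1))) -> 1
  row 25 [11001]: (((1 IMPLIES 1) OR (NOT 0 IMPLIES 0)) OR ((0 OR 0) OR (0 OR 1))) -> 1
  row 26 [11010]: (((1 IMPLIES 1) OR (NOT 1 IMPLIES 1)) OR ((1 OR 0) OR (1 OR 1))) -> 1
  row 27 [11011]: (((1 IMPLIES 1) OR (NOT 1 IMPLIES 1)) OR ((1 OR 0) OR (1 OR 1))) -> 1
  row 28 [11100]: (((1 IMPLIES 1) OR (NOT 0 IMPLIES 0)) OR ((0 OR 1) OR (0 OR 1))) -> 1
  row 29 [11101]: (((1 IMPLIES 1) OR (NOT 0 IMPLIES 0)) OR ((0 OR 1) OR (0 OR 1))) -> 1
  row 30 [11110]: (((1 IMPLIES 1) OR (NOT 1 IMPLIES 1)) OR ((1 OR 1) OR (1 OR 1))) -> 1
  row 31 [11111]: (((1 IMPLIES 1) OR (NOT 1 IMPLIES 1)) OR ((1 OR 1) OR (1 OR 1))) -> 1
Full result column, 4 rows per line (a,b,c fixed per line; d,e runs 00..11 left to right):
  rows 0-3 [a,b,c=000]: 1111  = hex F
  rows 4-7 [a,b,c=001]: 1111  = hex F
  rows 8-11 [a,b,c=010]: 1111  = hex F
  rows 12-15 [a,b,c=011]: 1111  = hex F
  rows 16-19 [a,b,c=100]: 1111  = hex F
  rows 20-23 [a,b,c=101]: 1111  = hex F
  rows 24-27 [a,b,c=110]: 1111  = hex F
  rows 28-31 [a,b,c=111]: 1111  = hex F
Output column (row 0 .. row 31) = 11111111111111111111111111111111
Output column grouped in 4s = 1111 1111 1111 1111 1111 1111 1111 1111 = 0xFFFFFFFF
Convert to decimal digit by digit (value = value*16 + digit):
  F -> 15
  15*16 + 15 (F) = 255
  255*16 + 15 (F) = 4095
  4095*16 + 15 (F) = 65535
  65535*16 + 15 (F) = 1048575
  1048575*16 + 15 (F) = 16777215
  16777215*16 + 15 (F) = 268435455
  268435455*16 + 15 (F) = 4294967295
Decimal = 4294967295

4294967295


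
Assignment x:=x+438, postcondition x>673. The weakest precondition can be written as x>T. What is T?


Formula: wp(x:=E, P) = P[E/x] (substitute E for x in postcondition)
Step 1: Postcondition: x>673
Step 2: Substitute x+438 for x: x+438>673
Step 3: Solve for x: x > 673-438 = 235

235


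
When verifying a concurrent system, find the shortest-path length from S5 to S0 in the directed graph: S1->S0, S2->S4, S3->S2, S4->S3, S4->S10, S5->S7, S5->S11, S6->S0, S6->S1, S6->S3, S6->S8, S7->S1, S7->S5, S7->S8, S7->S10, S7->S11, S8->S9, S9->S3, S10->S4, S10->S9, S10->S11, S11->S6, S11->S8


BFS layer-by-layer from S5:
  dist 0: {S5}
  dist 1: {S7, S11}
  dist 2: {S1, S6, S8, S10}
  dist 3: {S0, S3, S4, S9}
  -> S0 reached at distance 3
Shortest path length = 3

3


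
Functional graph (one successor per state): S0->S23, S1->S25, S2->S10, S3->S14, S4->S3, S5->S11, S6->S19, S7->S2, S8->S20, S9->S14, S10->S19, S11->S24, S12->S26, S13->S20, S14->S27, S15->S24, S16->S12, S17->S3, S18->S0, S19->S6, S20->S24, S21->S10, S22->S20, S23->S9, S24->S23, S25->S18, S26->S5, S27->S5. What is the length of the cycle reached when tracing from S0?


Trace from S0 until a state repeats:
  S0 -> S23 -> S9 -> S14 -> S27 -> S5 -> S11 -> S24 -> S23
S23 first seen at step 1, revisited at step 8.
Cycle length = 8 - 1 = 7

7


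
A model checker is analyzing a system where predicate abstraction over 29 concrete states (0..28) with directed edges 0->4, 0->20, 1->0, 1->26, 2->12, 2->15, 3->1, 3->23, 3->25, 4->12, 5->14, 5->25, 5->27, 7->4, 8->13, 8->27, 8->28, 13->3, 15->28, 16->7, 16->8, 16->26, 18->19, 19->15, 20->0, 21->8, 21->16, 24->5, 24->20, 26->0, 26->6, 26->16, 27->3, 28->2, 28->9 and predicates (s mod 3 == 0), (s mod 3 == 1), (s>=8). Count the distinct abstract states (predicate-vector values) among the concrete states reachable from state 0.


BFS from 0:
Concrete reachable: {0, 4, 12, 20}
Abstract via predicates (s mod 3 == 0), (s mod 3 == 1), (s>=8):
  (0,0,1) <- {20}
  (0,1,0) <- {4}
  (1,0,0) <- {0}
  (1,0,1) <- {12}
Distinct abstract states = 4

4


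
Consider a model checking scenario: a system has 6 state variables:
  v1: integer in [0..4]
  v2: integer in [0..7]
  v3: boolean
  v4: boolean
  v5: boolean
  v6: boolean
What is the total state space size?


State space = product of domain sizes of all variables.
Domain sizes:
  v1 (integer in [0..4]): 5
  v2 (integer in [0..7]): 8
  v3 (boolean): 2
  v4 (boolean): 2
  v5 (boolean): 2
  v6 (boolean): 2
Product = 5 * 8 * 2 * 2 * 2 * 2 = 640

640


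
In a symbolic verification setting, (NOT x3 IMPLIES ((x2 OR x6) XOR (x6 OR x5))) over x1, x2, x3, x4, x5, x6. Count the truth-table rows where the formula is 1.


Formula: (NOT x3 IMPLIES ((x2 OR x6) XOR (x6 OR x5))) over 6 vars (64 rows)
Evaluate each row (x1, x2, x3, x4, x5, x6 as bits, MSB first):
  row 0 [000000]: (NOT 0 IMPLIES ((0 OR 0) XOR (0 OR 0))) -> 0
  row 1 [000001]: (NOT 0 IMPLIES ((0 OR 1) XOR (1 OR 0))) -> 0
  row 2 [000010]: (NOT 0 IMPLIES ((0 OR 0) XOR (0 OR 1))) -> 1
  row 3 [000011]: (NOT 0 IMPLIES ((0 OR 1) XOR (1 OR 1))) -> 0
  row 4 [000100]: (NOT 0 IMPLIES ((0 OR 0) XOR (0 OR 0))) -> 0
  (every remaining row is evaluated the same way; all 64 results are listed next)
Full result column, 8 rows per line (x1,x2,x3 fixed per line; x4,x5,x6 runs 000..111 left to right):
  rows 0-7 [x1,x2,x3=000]: 00100010  (ones: 2)
  rows 8-15 [x1,x2,x3=001]: 11111111  (ones: 8)
  rows 16-23 [x1,x2,x3=010]: 10001000  (ones: 2)
  rows 24-31 [x1,x2,x3=011]: 11111111  (ones: 8)
  rows 32-39 [x1,x2,x3=100]: 00100010  (ones: 2)
  rows 40-47 [x1,x2,x3=101]: 11111111  (ones: 8)
  rows 48-55 [x1,x2,x3=110]: 10001000  (ones: 2)
  rows 56-63 [x1,x2,x3=111]: 11111111  (ones: 8)
Count of 1-rows = 2+8+2+8+2+8+2+8 = 40

40


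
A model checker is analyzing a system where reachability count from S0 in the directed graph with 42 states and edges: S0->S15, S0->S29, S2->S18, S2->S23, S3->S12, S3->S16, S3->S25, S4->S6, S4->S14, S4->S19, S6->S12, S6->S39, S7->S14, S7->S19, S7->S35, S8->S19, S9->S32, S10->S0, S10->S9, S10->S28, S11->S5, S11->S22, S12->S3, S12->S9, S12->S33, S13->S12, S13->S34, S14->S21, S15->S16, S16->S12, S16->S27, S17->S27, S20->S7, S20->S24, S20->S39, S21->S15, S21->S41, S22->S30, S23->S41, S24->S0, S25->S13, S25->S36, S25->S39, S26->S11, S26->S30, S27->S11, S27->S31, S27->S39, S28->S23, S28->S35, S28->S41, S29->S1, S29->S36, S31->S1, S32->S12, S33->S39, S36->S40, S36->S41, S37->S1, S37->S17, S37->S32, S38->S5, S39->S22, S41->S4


BFS from S0:
  layer 0: {S0}
  layer 1: {S15, S29}
  layer 2: {S1, S16, S36}
  layer 3: {S12, S27, S40, S41}
  layer 4: {S3, S4, S9, S11, S31, S33, S39}
  layer 5: {S5, S6, S14, S19, S22, S25, S32}
  layer 6: {S13, S21, S30}
  layer 7: {S34}
Reachable set: {S0, S1, S3, S4, S5, S6, S9, S11, S12, S13, S14, S15, S16, S19, S21, S22, S25, S27, S29, S30, S31, S32, S33, S34, S36, S39, S40, S41}
Count = 28

28


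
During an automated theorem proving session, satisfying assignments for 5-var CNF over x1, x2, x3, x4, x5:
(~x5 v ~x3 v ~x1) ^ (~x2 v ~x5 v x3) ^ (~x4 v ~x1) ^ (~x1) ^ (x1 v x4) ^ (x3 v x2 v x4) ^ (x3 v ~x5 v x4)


CNF with 7 clauses over 5 vars (32 assignments).
An assignment satisfies CNF iff every clause has >=1 true literal.
Check each row (bits = x1,x2,x3,x4,x5; clause T/F shown):
  row 0 [00000]: clauses=TTTTFFT -> 0
  row 1 [00001]: clauses=TTTTFFF -> 0
  row 2 [00010]: clauses=TTTTTTT -> 1
  row 3 [00011]: clauses=TTTTTTT -> 1
  row 4 [00100]: clauses=TTTTFTT -> 0
  row 5 [00101]: clauses=TTTTFTT -> 0
  row 6 [00110]: clauses=TTTTTTT -> 1
  row 7 [00111]: clauses=TTTTTTT -> 1
  row 8 [01000]: clauses=TTTTFTT -> 0
  row 9 [01001]: clauses=TFTTFTF -> 0
  row 10 [01010]: clauses=TTTTTTT -> 1
  row 11 [01011]: clauses=TFTTTTT -> 0
  row 12 [01100]: clauses=TTTTFTT -> 0
  row 13 [01101]: clauses=TTTTFTT -> 0
  row 14 [01110]: clauses=TTTTTTT -> 1
  row 15 [01111]: clauses=TTTTTTT -> 1
  row 16 [10000]: clauses=TTTFTFT -> 0
  row 17 [10001]: clauses=TTTFTFF -> 0
  row 18 [10010]: clauses=TTFFTTT -> 0
  row 19 [10011]: clauses=TTFFTTT -> 0
  row 20 [10100]: clauses=TTTFTTT -> 0
  row 21 [10101]: clauses=FTTFTTT -> 0
  row 22 [10110]: clauses=TTFFTTT -> 0
  row 23 [10111]: clauses=FTFFTTT -> 0
  row 24 [11000]: clauses=TTTFTTT -> 0
  row 25 [11001]: clauses=TFTFTTF -> 0
  row 26 [11010]: clauses=TTFFTTT -> 0
  row 27 [11011]: clauses=TFFFTTT -> 0
  row 28 [11100]: clauses=TTTFTTT -> 0
  row 29 [11101]: clauses=FTTFTTT -> 0
  row 30 [11110]: clauses=TTFFTTT -> 0
  row 31 [11111]: clauses=FTFFTTT -> 0
Full result column, 8 rows per line (x1,x2 fixed per line; x3,x4,x5 runs 000..111 left to right):
  rows 0-7 [x1,x2=00]: 00110011  (ones: 4)
  rows 8-15 [x1,x2=01]: 00100011  (ones: 3)
  rows 16-23 [x1,x2=10]: 00000000  (ones: 0)
  rows 24-31 [x1,x2=11]: 00000000  (ones: 0)
Satisfying assignments = 4+3+0+0 = 7

7


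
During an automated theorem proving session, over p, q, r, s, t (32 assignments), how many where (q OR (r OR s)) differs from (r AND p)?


F1 = (q OR (r OR s))
F2 = (r AND p)
Evaluate both on each of 32 rows (bits = p,q,r,s,t):
  row 0 [00000]: F1=0 F2=0 -> 0
  row 1 [00001]: F1=0 F2=0 -> 0
  row 2 [00010]: F1=1 F2=0 (differ) -> 1
  row 3 [00011]: F1=1 F2=0 (differ) -> 1
  row 4 [00100]: F1=1 F2=0 (differ) -> 1
  row 5 [00101]: F1=1 F2=0 (differ) -> 1
  row 6 [00110]: F1=1 F2=0 (differ) -> 1
  row 7 [00111]: F1=1 F2=0 (differ) -> 1
  row 8 [01000]: F1=1 F2=0 (differ) -> 1
  row 9 [01001]: F1=1 F2=0 (differ) -> 1
  row 10 [01010]: F1=1 F2=0 (differ) -> 1
  row 11 [01011]: F1=1 F2=0 (differ) -> 1
  row 12 [01100]: F1=1 F2=0 (differ) -> 1
  row 13 [01101]: F1=1 F2=0 (differ) -> 1
  row 14 [01110]: F1=1 F2=0 (differ) -> 1
  row 15 [01111]: F1=1 F2=0 (differ) -> 1
  row 16 [10000]: F1=0 F2=0 -> 0
  row 17 [10001]: F1=0 F2=0 -> 0
  row 18 [10010]: F1=1 F2=0 (differ) -> 1
  row 19 [10011]: F1=1 F2=0 (differ) -> 1
  row 20 [10100]: F1=1 F2=1 -> 0
  row 21 [10101]: F1=1 F2=1 -> 0
  row 22 [10110]: F1=1 F2=1 -> 0
  row 23 [10111]: F1=1 F2=1 -> 0
  row 24 [11000]: F1=1 F2=0 (differ) -> 1
  row 25 [11001]: F1=1 F2=0 (differ) -> 1
  row 26 [11010]: F1=1 F2=0 (differ) -> 1
  row 27 [11011]: F1=1 F2=0 (differ) -> 1
  row 28 [11100]: F1=1 F2=1 -> 0
  row 29 [11101]: F1=1 F2=1 -> 0
  row 30 [11110]: F1=1 F2=1 -> 0
  row 31 [11111]: F1=1 F2=1 -> 0
Full result column, 8 rows per line (p,q fixed per line; r,s,t runs 000..111 left to right):
  rows 0-7 [p,q=00]: 00111111  (ones: 6)
  rows 8-15 [p,q=01]: 11111111  (ones: 8)
  rows 16-23 [p,q=10]: 00110000  (ones: 2)
  rows 24-31 [p,q=11]: 11110000  (ones: 4)
Disagreements = 6+8+2+4 = 20

20


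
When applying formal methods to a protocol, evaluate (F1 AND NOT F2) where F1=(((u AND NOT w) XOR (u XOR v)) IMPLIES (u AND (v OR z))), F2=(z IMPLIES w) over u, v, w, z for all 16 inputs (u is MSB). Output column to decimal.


F1 = (((u AND NOT w) XOR (u XOR v)) IMPLIES (u AND (v OR z)))
F2 = (z IMPLIES w)
Counterexample to F1=>F2 is where F1=1 and F2=0.
Evaluate each row (bits = u,v,w,z, MSB first):
  row 0 [0000]: F1=1 F2=1 -> F1&~F2 -> 0
  row 1 [0001]: F1=1 F2=0 -> F1&~F2 -> 1
  row 2 [0010]: F1=1 F2=1 -> F1&~F2 -> 0
  row 3 [0011]: F1=1 F2=1 -> F1&~F2 -> 0
  row 4 [0100]: F1=0 F2=1 -> F1&~F2 -> 0
  row 5 [0101]: F1=0 F2=0 -> F1&~F2 -> 0
  row 6 [0110]: F1=0 F2=1 -> F1&~F2 -> 0
  row 7 [0111]: F1=0 F2=1 -> F1&~F2 -> 0
  row 8 [1000]: F1=1 F2=1 -> F1&~F2 -> 0
  row 9 [1001]: F1=1 F2=0 -> F1&~F2 -> 1
  row 10 [1010]: F1=0 F2=1 -> F1&~F2 -> 0
  row 11 [1011]: F1=1 F2=1 -> F1&~F2 -> 0
  row 12 [1100]: F1=1 F2=1 -> F1&~F2 -> 0
  row 13 [1101]: F1=1 F2=0 -> F1&~F2 -> 1
  row 14 [1110]: F1=1 F2=1 -> F1&~F2 -> 0
  row 15 [1111]: F1=1 F2=1 -> F1&~F2 -> 0
Full result column, 4 rows per line (u,v fixed per line; w,z runs 00..11 left to right):
  rows 0-3 [u,v=00]: 0100  = hex 4
  rows 4-7 [u,v=01]: 0000  = hex 0
  rows 8-11 [u,v=10]: 0100  = hex 4
  rows 12-15 [u,v=11]: 0100  = hex 4
Counterexample vector (row 0 .. row 15) = 0100000001000100
Output column grouped in 4s = 0100 0000 0100 0100 = 0x4044
Convert to decimal digit by digit (value = value*16 + digit):
  4 -> 4
  4*16 + 0 = 64
  64*16 + 4 = 1028
  1028*16 + 4 = 16452
Decimal = 16452

16452


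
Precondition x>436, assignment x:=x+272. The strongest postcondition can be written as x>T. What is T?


Formula: sp(P, x:=E) = exists old_x. (x = E[old_x/x]) AND P[old_x/x] (old_x is the value of x before the assignment; eliminate old_x by solving x = E[old_x/x] for old_x)
Step 1: Precondition P: x>436, i.e. old_x > 436
Step 2: Assignment gives x = old_x + 272, so old_x = x - 272
Step 3: Substitute into P: x - 272 > 436
Step 4: Simplify: x > 436+272 = 708

708


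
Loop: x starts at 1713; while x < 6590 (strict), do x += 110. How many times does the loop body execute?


Step 1: x goes from 1713 toward 6590 by 110; the body runs while x<6590, so iterations = ceil((bound-start)/step)
Step 2: Distance=4877
Step 3: ceil(4877/110)=45

45


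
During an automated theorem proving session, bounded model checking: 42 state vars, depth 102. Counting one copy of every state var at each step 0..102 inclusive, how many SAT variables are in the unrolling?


BMC unrolls to depth k, creating one copy of each state var for steps 0..k.
Step count = 102 + 1 = 103 (steps 0 through 102)
Vars per step = 42
Total = 42 * 103 = 4326

4326


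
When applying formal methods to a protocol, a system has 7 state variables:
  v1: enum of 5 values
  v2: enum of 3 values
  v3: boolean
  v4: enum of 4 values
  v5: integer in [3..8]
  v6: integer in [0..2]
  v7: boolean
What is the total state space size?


State space = product of domain sizes of all variables.
Domain sizes:
  v1 (enum of 5 values): 5
  v2 (enum of 3 values): 3
  v3 (boolean): 2
  v4 (enum of 4 values): 4
  v5 (integer in [3..8]): 6
  v6 (integer in [0..2]): 3
  v7 (boolean): 2
Product = 5 * 3 * 2 * 4 * 6 * 3 * 2 = 4320

4320


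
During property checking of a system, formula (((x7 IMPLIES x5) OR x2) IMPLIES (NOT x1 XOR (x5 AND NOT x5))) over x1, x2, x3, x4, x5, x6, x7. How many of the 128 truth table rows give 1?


Formula: (((x7 IMPLIES x5) OR x2) IMPLIES (NOT x1 XOR (x5 AND NOT x5))) over 7 vars (128 rows)
Evaluate each row (x1, x2, x3, x4, x5, x6, x7 as bits, MSB first):
  row 0 [0000000]: (((0 IMPLIES 0) OR 0) IMPLIES (NOT 0 XOR (0 AND NOT 0))) -> 1
  row 1 [0000001]: (((1 IMPLIES 0) OR 0) IMPLIES (NOT 0 XOR (0 AND NOT 0))) -> 1
  row 2 [0000010]: (((0 IMPLIES 0) OR 0) IMPLIES (NOT 0 XOR (0 AND NOT 0))) -> 1
  row 3 [0000011]: (((1 IMPLIES 0) OR 0) IMPLIES (NOT 0 XOR (0 AND NOT 0))) -> 1
  row 4 [0000100]: (((0 IMPLIES 1) OR 0) IMPLIES (NOT 0 XOR (1 AND NOT 1))) -> 1
  (every remaining row is evaluated the same way; all 128 results are listed next)
Full result column, 8 rows per line (x1,x2,x3,x4 fixed per line; x5,x6,x7 runs 000..111 left to right):
  rows 0-7 [x1,x2,x3,x4=0000]: 11111111  (ones: 8)
  rows 8-15 [x1,x2,x3,x4=0001]: 11111111  (ones: 8)
  rows 16-23 [x1,x2,x3,x4=0010]: 11111111  (ones: 8)
  rows 24-31 [x1,x2,x3,x4=0011]: 11111111  (ones: 8)
  rows 32-39 [x1,x2,x3,x4=0100]: 11111111  (ones: 8)
  rows 40-47 [x1,x2,x3,x4=0101]: 11111111  (ones: 8)
  rows 48-55 [x1,x2,x3,x4=0110]: 11111111  (ones: 8)
  rows 56-63 [x1,x2,x3,x4=0111]: 11111111  (ones: 8)
  rows 64-71 [x1,x2,x3,x4=1000]: 01010000  (ones: 2)
  rows 72-79 [x1,x2,x3,x4=1001]: 01010000  (ones: 2)
  rows 80-87 [x1,x2,x3,x4=1010]: 01010000  (ones: 2)
  rows 88-95 [x1,x2,x3,x4=1011]: 01010000  (ones: 2)
  rows 96-103 [x1,x2,x3,x4=1100]: 00000000  (ones: 0)
  rows 104-111 [x1,x2,x3,x4=1101]: 00000000  (ones: 0)
  rows 112-119 [x1,x2,x3,x4=1110]: 00000000  (ones: 0)
  rows 120-127 [x1,x2,x3,x4=1111]: 00000000  (ones: 0)
Count of 1-rows = 8+8+8+8+8+8+8+8+2+2+2+2+0+0+0+0 = 72

72


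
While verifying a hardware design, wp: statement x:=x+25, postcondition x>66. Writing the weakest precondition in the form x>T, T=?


Formula: wp(x:=E, P) = P[E/x] (substitute E for x in postcondition)
Step 1: Postcondition: x>66
Step 2: Substitute x+25 for x: x+25>66
Step 3: Solve for x: x > 66-25 = 41

41


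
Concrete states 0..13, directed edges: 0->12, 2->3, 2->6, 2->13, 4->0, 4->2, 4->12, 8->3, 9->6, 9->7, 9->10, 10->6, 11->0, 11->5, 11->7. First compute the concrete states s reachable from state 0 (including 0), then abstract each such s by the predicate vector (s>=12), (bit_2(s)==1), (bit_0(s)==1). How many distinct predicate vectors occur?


BFS from 0:
Concrete reachable: {0, 12}
Abstract via predicates (s>=12), (bit_2(s)==1), (bit_0(s)==1):
  (0,0,0) <- {0}
  (1,1,0) <- {12}
Distinct abstract states = 2

2


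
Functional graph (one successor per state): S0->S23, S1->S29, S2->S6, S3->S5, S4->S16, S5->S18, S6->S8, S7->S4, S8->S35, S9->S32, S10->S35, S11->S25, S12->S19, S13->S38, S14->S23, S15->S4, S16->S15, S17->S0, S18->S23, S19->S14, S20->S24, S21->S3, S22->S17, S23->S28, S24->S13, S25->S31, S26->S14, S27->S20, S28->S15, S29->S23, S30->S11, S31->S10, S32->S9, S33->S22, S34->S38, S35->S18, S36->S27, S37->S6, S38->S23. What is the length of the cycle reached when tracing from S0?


Trace from S0 until a state repeats:
  S0 -> S23 -> S28 -> S15 -> S4 -> S16 -> S15
S15 first seen at step 3, revisited at step 6.
Cycle length = 6 - 3 = 3

3


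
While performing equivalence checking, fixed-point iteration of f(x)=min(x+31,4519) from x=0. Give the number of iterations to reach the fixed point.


Step 1: x=0, cap=4519, increment=31
Step 2: x grows by 31 each step until capped at 4519; fixed point is x=4519
Step 3: iterations = ceil(4519/31) = 146

146


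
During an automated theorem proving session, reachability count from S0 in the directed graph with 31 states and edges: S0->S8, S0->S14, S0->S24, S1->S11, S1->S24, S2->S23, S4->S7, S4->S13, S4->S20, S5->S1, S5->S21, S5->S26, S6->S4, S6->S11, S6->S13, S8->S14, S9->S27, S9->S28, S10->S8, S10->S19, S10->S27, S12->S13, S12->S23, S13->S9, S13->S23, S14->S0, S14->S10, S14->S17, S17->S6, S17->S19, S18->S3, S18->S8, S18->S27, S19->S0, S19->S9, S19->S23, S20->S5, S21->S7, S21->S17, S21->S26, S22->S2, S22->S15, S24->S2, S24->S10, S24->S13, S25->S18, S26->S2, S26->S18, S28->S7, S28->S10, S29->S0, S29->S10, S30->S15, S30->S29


BFS from S0:
  layer 0: {S0}
  layer 1: {S8, S14, S24}
  layer 2: {S2, S10, S13, S17}
  layer 3: {S6, S9, S19, S23, S27}
  layer 4: {S4, S11, S28}
  layer 5: {S7, S20}
  layer 6: {S5}
  layer 7: {S1, S21, S26}
  layer 8: {S18}
  layer 9: {S3}
Reachable set: {S0, S1, S2, S3, S4, S5, S6, S7, S8, S9, S10, S11, S13, S14, S17, S18, S19, S20, S21, S23, S24, S26, S27, S28}
Count = 24

24


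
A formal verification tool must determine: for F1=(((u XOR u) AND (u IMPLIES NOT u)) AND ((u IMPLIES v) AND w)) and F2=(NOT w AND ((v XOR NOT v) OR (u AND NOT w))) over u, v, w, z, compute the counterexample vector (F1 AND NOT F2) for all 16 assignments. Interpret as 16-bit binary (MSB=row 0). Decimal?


F1 = (((u XOR u) AND (u IMPLIES NOT u)) AND ((u IMPLIES v) AND w))
F2 = (NOT w AND ((v XOR NOT v) OR (u AND NOT w)))
Counterexample to F1=>F2 is where F1=1 and F2=0.
Evaluate each row (bits = u,v,w,z, MSB first):
  row 0 [0000]: F1=0 F2=1 -> F1&~F2 -> 0
  row 1 [0001]: F1=0 F2=1 -> F1&~F2 -> 0
  row 2 [0010]: F1=0 F2=0 -> F1&~F2 -> 0
  row 3 [0011]: F1=0 F2=0 -> F1&~F2 -> 0
  row 4 [0100]: F1=0 F2=1 -> F1&~F2 -> 0
  row 5 [0101]: F1=0 F2=1 -> F1&~F2 -> 0
  row 6 [0110]: F1=0 F2=0 -> F1&~F2 -> 0
  row 7 [0111]: F1=0 F2=0 -> F1&~F2 -> 0
  row 8 [1000]: F1=0 F2=1 -> F1&~F2 -> 0
  row 9 [1001]: F1=0 F2=1 -> F1&~F2 -> 0
  row 10 [1010]: F1=0 F2=0 -> F1&~F2 -> 0
  row 11 [1011]: F1=0 F2=0 -> F1&~F2 -> 0
  row 12 [1100]: F1=0 F2=1 -> F1&~F2 -> 0
  row 13 [1101]: F1=0 F2=1 -> F1&~F2 -> 0
  row 14 [1110]: F1=0 F2=0 -> F1&~F2 -> 0
  row 15 [1111]: F1=0 F2=0 -> F1&~F2 -> 0
Full result column, 4 rows per line (u,v fixed per line; w,z runs 00..11 left to right):
  rows 0-3 [u,v=00]: 0000  = hex 0
  rows 4-7 [u,v=01]: 0000  = hex 0
  rows 8-11 [u,v=10]: 0000  = hex 0
  rows 12-15 [u,v=11]: 0000  = hex 0
Counterexample vector (row 0 .. row 15) = 0000000000000000
Output column grouped in 4s = 0000 0000 0000 0000 = 0x0000
Convert to decimal digit by digit (value = value*16 + digit):
  0 -> 0
  0*16 + 0 = 0
  0*16 + 0 = 0
  0*16 + 0 = 0
Decimal = 0

0


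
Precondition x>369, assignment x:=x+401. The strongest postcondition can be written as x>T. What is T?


Formula: sp(P, x:=E) = exists old_x. (x = E[old_x/x]) AND P[old_x/x] (old_x is the value of x before the assignment; eliminate old_x by solving x = E[old_x/x] for old_x)
Step 1: Precondition P: x>369, i.e. old_x > 369
Step 2: Assignment gives x = old_x + 401, so old_x = x - 401
Step 3: Substitute into P: x - 401 > 369
Step 4: Simplify: x > 369+401 = 770

770


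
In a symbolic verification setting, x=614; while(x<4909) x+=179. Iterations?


Step 1: x goes from 614 toward 4909 by 179; the body runs while x<4909, so iterations = ceil((bound-start)/step)
Step 2: Distance=4295
Step 3: ceil(4295/179)=24

24


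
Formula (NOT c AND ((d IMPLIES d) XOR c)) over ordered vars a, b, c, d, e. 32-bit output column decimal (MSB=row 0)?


Formula: (NOT c AND ((d IMPLIES d) XOR c)) over a, b, c, d, e (32 rows)
Evaluate each row (bits = a,b,c,d,e, MSB first):
  row 0 [00000]: (NOT 0 AND ((0 IMPLIES 0) XOR 0)) -> 1
  row 1 [00001]: (NOT 0 AND ((0 IMPLIES 0) XOR 0)) -> 1
  row 2 [00010]: (NOT 0 AND ((1 IMPLIES 1) XOR 0)) -> 1
  row 3 [00011]: (NOT 0 AND ((1 IMPLIES 1) XOR 0)) -> 1
  row 4 [00100]: (NOT 1 AND ((0 IMPLIES 0) XOR 1)) -> 0
  row 5 [00101]: (NOT 1 AND ((0 IMPLIES 0) XOR 1)) -> 0
  row 6 [00110]: (NOT 1 AND ((1 IMPLIES 1) XOR 1)) -> 0
  row 7 [00111]: (NOT 1 AND ((1 IMPLIES 1) XOR 1)) -> 0
  row 8 [01000]: (NOT 0 AND ((0 IMPLIES 0) XOR 0)) -> 1
  row 9 [01001]: (NOT 0 AND ((0 IMPLIES 0) XOR 0)) -> 1
  row 10 [01010]: (NOT 0 AND ((1 IMPLIES 1) XOR 0)) -> 1
  row 11 [01011]: (NOT 0 AND ((1 IMPLIES 1) XOR 0)) -> 1
  row 12 [01100]: (NOT 1 AND ((0 IMPLIES 0) XOR 1)) -> 0
  row 13 [01101]: (NOT 1 AND ((0 IMPLIES 0) XOR 1)) -> 0
  row 14 [01110]: (NOT 1 AND ((1 IMPLIES 1) XOR 1)) -> 0
  row 15 [01111]: (NOT 1 AND ((1 IMPLIES 1) XOR 1)) -> 0
  row 16 [10000]: (NOT 0 AND ((0 IMPLIES 0) XOR 0)) -> 1
  row 17 [10001]: (NOT 0 AND ((0 IMPLIES 0) XOR 0)) -> 1
  row 18 [10010]: (NOT 0 AND ((1 IMPLIES 1) XOR 0)) -> 1
  row 19 [10011]: (NOT 0 AND ((1 IMPLIES 1) XOR 0)) -> 1
  row 20 [10100]: (NOT 1 AND ((0 IMPLIES 0) XOR 1)) -> 0
  row 21 [10101]: (NOT 1 AND ((0 IMPLIES 0) XOR 1)) -> 0
  row 22 [10110]: (NOT 1 AND ((1 IMPLIES 1) XOR 1)) -> 0
  row 23 [10111]: (NOT 1 AND ((1 IMPLIES 1) XOR 1)) -> 0
  row 24 [11000]: (NOT 0 AND ((0 IMPLIES 0) XOR 0)) -> 1
  row 25 [11001]: (NOT 0 AND ((0 IMPLIES 0) XOR 0)) -> 1
  row 26 [11010]: (NOT 0 AND ((1 IMPLIES 1) XOR 0)) -> 1
  row 27 [11011]: (NOT 0 AND ((1 IMPLIES 1) XOR 0)) -> 1
  row 28 [11100]: (NOT 1 AND ((0 IMPLIES 0) XOR 1)) -> 0
  row 29 [11101]: (NOT 1 AND ((0 IMPLIES 0) XOR 1)) -> 0
  row 30 [11110]: (NOT 1 AND ((1 IMPLIES 1) XOR 1)) -> 0
  row 31 [11111]: (NOT 1 AND ((1 IMPLIES 1) XOR 1)) -> 0
Full result column, 4 rows per line (a,b,c fixed per line; d,e runs 00..11 left to right):
  rows 0-3 [a,b,c=000]: 1111  = hex F
  rows 4-7 [a,b,c=001]: 0000  = hex 0
  rows 8-11 [a,b,c=010]: 1111  = hex F
  rows 12-15 [a,b,c=011]: 0000  = hex 0
  rows 16-19 [a,b,c=100]: 1111  = hex F
  rows 20-23 [a,b,c=101]: 0000  = hex 0
  rows 24-27 [a,b,c=110]: 1111  = hex F
  rows 28-31 [a,b,c=111]: 0000  = hex 0
Output column (row 0 .. row 31) = 11110000111100001111000011110000
Output column grouped in 4s = 1111 0000 1111 0000 1111 0000 1111 0000 = 0xF0F0F0F0
Convert to decimal digit by digit (value = value*16 + digit):
  F -> 15
  15*16 + 0 = 240
  240*16 + 15 (F) = 3855
  3855*16 + 0 = 61680
  61680*16 + 15 (F) = 986895
  986895*16 + 0 = 15790320
  15790320*16 + 15 (F) = 252645135
  252645135*16 + 0 = 4042322160
Decimal = 4042322160

4042322160


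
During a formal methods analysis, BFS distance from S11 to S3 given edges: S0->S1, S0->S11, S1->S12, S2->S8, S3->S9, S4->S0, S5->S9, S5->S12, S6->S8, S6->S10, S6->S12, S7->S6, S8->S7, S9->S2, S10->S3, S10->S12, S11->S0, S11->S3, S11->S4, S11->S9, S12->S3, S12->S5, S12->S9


BFS layer-by-layer from S11:
  dist 0: {S11}
  dist 1: {S0, S3, S4, S9}
  -> S3 reached at distance 1
Shortest path length = 1

1


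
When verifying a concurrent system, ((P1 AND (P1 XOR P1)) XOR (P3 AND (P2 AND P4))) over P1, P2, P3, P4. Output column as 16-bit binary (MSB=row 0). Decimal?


Formula: ((P1 AND (P1 XOR P1)) XOR (P3 AND (P2 AND P4))) over P1, P2, P3, P4 (16 rows)
Evaluate each row (bits = P1,P2,P3,P4, MSB first):
  row 0 [0000]: ((0 AND (0 XOR 0)) XOR (0 AND (0 AND 0))) -> 0
  row 1 [0001]: ((0 AND (0 XOR 0)) XOR (0 AND (0 AND 1))) -> 0
  row 2 [0010]: ((0 AND (0 XOR 0)) XOR (1 AND (0 AND 0))) -> 0
  row 3 [0011]: ((0 AND (0 XOR 0)) XOR (1 AND (0 AND 1))) -> 0
  row 4 [0100]: ((0 AND (0 XOR 0)) XOR (0 AND (1 AND 0))) -> 0
  row 5 [0101]: ((0 AND (0 XOR 0)) XOR (0 AND (1 AND 1))) -> 0
  row 6 [0110]: ((0 AND (0 XOR 0)) XOR (1 AND (1 AND 0))) -> 0
  row 7 [0111]: ((0 AND (0 XOR 0)) XOR (1 AND (1 AND 1))) -> 1
  row 8 [1000]: ((1 AND (1 XOR 1)) XOR (0 AND (0 AND 0))) -> 0
  row 9 [1001]: ((1 AND (1 XOR 1)) XOR (0 AND (0 AND 1))) -> 0
  row 10 [1010]: ((1 AND (1 XOR 1)) XOR (1 AND (0 AND 0))) -> 0
  row 11 [1011]: ((1 AND (1 XOR 1)) XOR (1 AND (0 AND 1))) -> 0
  row 12 [1100]: ((1 AND (1 XOR 1)) XOR (0 AND (1 AND 0))) -> 0
  row 13 [1101]: ((1 AND (1 XOR 1)) XOR (0 AND (1 AND 1))) -> 0
  row 14 [1110]: ((1 AND (1 XOR 1)) XOR (1 AND (1 AND 0))) -> 0
  row 15 [1111]: ((1 AND (1 XOR 1)) XOR (1 AND (1 AND 1))) -> 1
Full result column, 4 rows per line (P1,P2 fixed per line; P3,P4 runs 00..11 left to right):
  rows 0-3 [P1,P2=00]: 0000  = hex 0
  rows 4-7 [P1,P2=01]: 0001  = hex 1
  rows 8-11 [P1,P2=10]: 0000  = hex 0
  rows 12-15 [P1,P2=11]: 0001  = hex 1
Output column (row 0 .. row 15) = 0000000100000001
Output column grouped in 4s = 0000 0001 0000 0001 = 0x0101
Convert to decimal digit by digit (value = value*16 + digit):
  0 -> 0
  0*16 + 1 = 1
  1*16 + 0 = 16
  16*16 + 1 = 257
Decimal = 257

257


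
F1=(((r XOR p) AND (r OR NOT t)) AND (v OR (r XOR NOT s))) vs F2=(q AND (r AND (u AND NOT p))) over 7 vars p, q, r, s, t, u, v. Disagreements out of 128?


F1 = (((r XOR p) AND (r OR NOT t)) AND (v OR (r XOR NOT s)))
F2 = (q AND (r AND (u AND NOT p)))
Evaluate both on each of 128 rows (bits = p,q,r,s,t,u,v):
  row 0 [0000000]: F1=0 F2=0 -> 0
  row 1 [0000001]: F1=0 F2=0 -> 0
  row 2 [0000010]: F1=0 F2=0 -> 0
  row 3 [0000011]: F1=0 F2=0 -> 0
  row 4 [0000100]: F1=0 F2=0 -> 0
  (every remaining row is evaluated the same way; all 128 results are listed next)
Full result column, 8 rows per line (p,q,r,s fixed per line; t,u,v runs 000..111 left to right):
  rows 0-7 [p,q,r,s=0000]: 00000000  (ones: 0)
  rows 8-15 [p,q,r,s=0001]: 00000000  (ones: 0)
  rows 16-23 [p,q,r,s=0010]: 01010101  (ones: 4)
  rows 24-31 [p,q,r,s=0011]: 11111111  (ones: 8)
  rows 32-39 [p,q,r,s=0100]: 00000000  (ones: 0)
  rows 40-47 [p,q,r,s=0101]: 00000000  (ones: 0)
  rows 48-55 [p,q,r,s=0110]: 01100110  (ones: 4)
  rows 56-63 [p,q,r,s=0111]: 11001100  (ones: 4)
  rows 64-71 [p,q,r,s=1000]: 11110000  (ones: 4)
  rows 72-79 [p,q,r,s=1001]: 01010000  (ones: 2)
  rows 80-87 [p,q,r,s=1010]: 00000000  (ones: 0)
  rows 88-95 [p,q,r,s=1011]: 00000000  (ones: 0)
  rows 96-103 [p,q,r,s=1100]: 11110000  (ones: 4)
  rows 104-111 [p,q,r,s=1101]: 01010000  (ones: 2)
  rows 112-119 [p,q,r,s=1110]: 00000000  (ones: 0)
  rows 120-127 [p,q,r,s=1111]: 00000000  (ones: 0)
Disagreements = 0+0+4+8+0+0+4+4+4+2+0+0+4+2+0+0 = 32

32
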